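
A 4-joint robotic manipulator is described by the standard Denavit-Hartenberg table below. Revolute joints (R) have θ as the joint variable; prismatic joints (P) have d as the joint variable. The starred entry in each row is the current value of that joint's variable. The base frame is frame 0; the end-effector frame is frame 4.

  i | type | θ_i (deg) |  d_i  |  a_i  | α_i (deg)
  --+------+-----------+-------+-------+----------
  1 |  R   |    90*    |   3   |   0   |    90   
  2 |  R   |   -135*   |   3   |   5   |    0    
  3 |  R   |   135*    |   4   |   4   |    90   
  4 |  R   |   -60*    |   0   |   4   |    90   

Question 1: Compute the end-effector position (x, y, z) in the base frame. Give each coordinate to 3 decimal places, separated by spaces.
3.536 2.464 -0.536

after link 1: o_1 = (0.0000, 0.0000, 3.0000)
after link 2: o_2 = (3.0000, -3.5355, -0.5355)
after link 3: o_3 = (7.0000, 0.4645, -0.5355)
after link 4: o_4 = (3.5359, 2.4645, -0.5355)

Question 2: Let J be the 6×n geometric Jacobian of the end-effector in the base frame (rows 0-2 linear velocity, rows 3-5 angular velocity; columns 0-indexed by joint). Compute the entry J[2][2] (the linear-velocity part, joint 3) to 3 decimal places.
axis z_2 = (1.0000,-0.0000,0.0000); lever o_n−o_2 = (0.5359,6.0000,-0.0000)
cross product → J_v[:, 2] = (-0.0000,0.0000,6.0000)
J_ω[:, 2] = z_2
entry J[2][2] = 6.0000

6.000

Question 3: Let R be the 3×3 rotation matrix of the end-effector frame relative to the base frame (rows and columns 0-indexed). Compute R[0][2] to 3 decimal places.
End-effector z-axis (col 2 of R) = (-0.5000,-0.8660,-0.0000)
R[0][2] = -0.5000

-0.500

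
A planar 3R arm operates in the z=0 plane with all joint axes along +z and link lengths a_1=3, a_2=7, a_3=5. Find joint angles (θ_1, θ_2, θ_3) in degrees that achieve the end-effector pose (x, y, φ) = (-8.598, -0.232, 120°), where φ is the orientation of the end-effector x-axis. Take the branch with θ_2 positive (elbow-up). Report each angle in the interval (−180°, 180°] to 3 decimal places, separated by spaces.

149.998 90.002 -120.000

wrist centre = target − a_3·(cos φ, sin φ) = (-6.0980, -4.5621)
cos θ_2 = (57.9986−3²−7²)/(2·3·7) = -0.0000; θ_2 = 90.0019° (elbow-up)
β = atan2(-4.5621,-6.0980) = -143.1986°; ψ = atan2(7.0000,2.9998) = 66.8030°
θ_1 = β − ψ = -210.0016°
θ_3 = φ − θ_1 − θ_2 = -120.0003° (wrapped to (-180°,180°])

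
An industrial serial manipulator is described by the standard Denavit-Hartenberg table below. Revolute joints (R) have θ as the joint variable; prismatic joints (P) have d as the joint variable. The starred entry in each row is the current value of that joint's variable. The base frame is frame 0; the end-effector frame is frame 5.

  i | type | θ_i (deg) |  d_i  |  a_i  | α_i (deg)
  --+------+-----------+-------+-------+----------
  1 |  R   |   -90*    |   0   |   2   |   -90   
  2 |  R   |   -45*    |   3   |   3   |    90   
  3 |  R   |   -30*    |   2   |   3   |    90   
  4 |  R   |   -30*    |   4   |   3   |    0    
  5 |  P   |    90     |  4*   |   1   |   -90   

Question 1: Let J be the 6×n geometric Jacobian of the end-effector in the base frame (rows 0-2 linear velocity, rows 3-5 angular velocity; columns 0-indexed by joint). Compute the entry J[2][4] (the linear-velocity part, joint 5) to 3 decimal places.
-0.354

prismatic axis z_4 = (-0.8660,0.3536,-0.3536)
J_v[:, 4] = z_4; J_ω[:, 4] = (0,0,0)
entry J[2][4] = -0.3536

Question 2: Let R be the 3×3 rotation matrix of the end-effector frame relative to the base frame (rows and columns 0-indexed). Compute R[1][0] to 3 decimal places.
0.306

End-effector x-axis (col 0 of R) = (-0.2500,0.3062,0.9186)
R[1][0] = 0.3062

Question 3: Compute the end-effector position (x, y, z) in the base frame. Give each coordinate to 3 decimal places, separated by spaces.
after link 1: o_1 = (0.0000, -2.0000, 0.0000)
after link 2: o_2 = (3.0000, -4.1213, 2.1213)
after link 3: o_3 = (1.5000, -4.5442, 5.3727)
after link 4: o_4 = (-3.2631, -5.7817, 4.4888)
after link 5: o_5 = (-6.9772, -4.0613, 3.9931)

-6.977 -4.061 3.993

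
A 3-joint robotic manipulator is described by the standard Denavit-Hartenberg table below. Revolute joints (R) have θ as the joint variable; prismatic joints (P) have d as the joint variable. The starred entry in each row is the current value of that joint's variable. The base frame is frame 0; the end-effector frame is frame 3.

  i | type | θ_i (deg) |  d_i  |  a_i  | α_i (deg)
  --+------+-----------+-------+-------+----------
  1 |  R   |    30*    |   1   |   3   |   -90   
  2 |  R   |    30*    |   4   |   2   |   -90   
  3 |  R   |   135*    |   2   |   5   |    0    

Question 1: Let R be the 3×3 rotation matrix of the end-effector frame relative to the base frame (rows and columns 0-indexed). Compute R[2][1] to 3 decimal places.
End-effector y-axis (col 1 of R) = (-0.8839,0.3062,0.3536)
R[2][1] = 0.3536

0.354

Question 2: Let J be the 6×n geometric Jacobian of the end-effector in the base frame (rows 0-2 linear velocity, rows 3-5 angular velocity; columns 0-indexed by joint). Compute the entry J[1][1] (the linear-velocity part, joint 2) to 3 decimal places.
axis z_1 = (-0.5000,0.8660,0.0000); lever o_n−o_1 = (-2.2499,-0.7627,-0.9643)
cross product → J_v[:, 1] = (-0.8351,-0.4821,2.3298)
J_ω[:, 1] = z_1
entry J[1][1] = -0.4821

-0.482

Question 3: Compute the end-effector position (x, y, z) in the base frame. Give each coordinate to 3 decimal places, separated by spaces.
0.348 0.737 0.036

after link 1: o_1 = (2.5981, 1.5000, 1.0000)
after link 2: o_2 = (2.0981, 5.8301, 0.0000)
after link 3: o_3 = (0.3482, 0.7373, 0.0357)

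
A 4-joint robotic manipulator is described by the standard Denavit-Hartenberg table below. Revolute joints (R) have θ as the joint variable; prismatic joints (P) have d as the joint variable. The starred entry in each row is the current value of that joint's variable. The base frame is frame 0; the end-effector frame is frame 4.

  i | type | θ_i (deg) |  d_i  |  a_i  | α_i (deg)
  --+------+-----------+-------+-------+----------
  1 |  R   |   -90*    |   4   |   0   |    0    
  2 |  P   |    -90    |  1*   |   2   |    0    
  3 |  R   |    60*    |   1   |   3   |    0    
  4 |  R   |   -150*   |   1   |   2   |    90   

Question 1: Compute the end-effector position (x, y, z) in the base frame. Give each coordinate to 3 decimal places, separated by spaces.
-3.500 -0.598 7.000

after link 1: o_1 = (0.0000, 0.0000, 4.0000)
after link 2: o_2 = (-2.0000, -0.0000, 5.0000)
after link 3: o_3 = (-3.5000, -2.5981, 6.0000)
after link 4: o_4 = (-3.5000, -0.5981, 7.0000)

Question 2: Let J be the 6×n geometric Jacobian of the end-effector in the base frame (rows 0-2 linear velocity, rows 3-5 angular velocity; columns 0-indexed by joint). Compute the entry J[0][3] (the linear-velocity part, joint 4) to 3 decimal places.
axis z_3 = (0.0000,0.0000,1.0000); lever o_n−o_3 = (0.0000,2.0000,1.0000)
cross product → J_v[:, 3] = (-2.0000,0.0000,0.0000)
J_ω[:, 3] = z_3
entry J[0][3] = -2.0000

-2.000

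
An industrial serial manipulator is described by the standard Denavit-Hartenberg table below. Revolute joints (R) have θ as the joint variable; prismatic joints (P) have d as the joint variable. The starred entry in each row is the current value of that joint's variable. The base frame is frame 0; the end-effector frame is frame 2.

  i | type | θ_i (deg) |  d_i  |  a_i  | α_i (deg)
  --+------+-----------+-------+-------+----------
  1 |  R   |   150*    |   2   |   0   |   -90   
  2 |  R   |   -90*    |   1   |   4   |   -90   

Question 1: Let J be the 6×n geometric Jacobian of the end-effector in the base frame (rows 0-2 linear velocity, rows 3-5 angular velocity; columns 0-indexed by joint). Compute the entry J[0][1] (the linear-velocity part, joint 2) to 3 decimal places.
axis z_1 = (-0.5000,-0.8660,0.0000); lever o_n−o_1 = (-0.5000,-0.8660,4.0000)
cross product → J_v[:, 1] = (-3.4641,2.0000,-0.0000)
J_ω[:, 1] = z_1
entry J[0][1] = -3.4641

-3.464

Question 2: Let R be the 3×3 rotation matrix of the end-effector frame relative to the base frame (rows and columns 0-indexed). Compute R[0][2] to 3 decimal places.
End-effector z-axis (col 2 of R) = (-0.8660,0.5000,-0.0000)
R[0][2] = -0.8660

-0.866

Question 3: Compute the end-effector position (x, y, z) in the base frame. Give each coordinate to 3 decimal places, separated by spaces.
after link 1: o_1 = (0.0000, 0.0000, 2.0000)
after link 2: o_2 = (-0.5000, -0.8660, 6.0000)

-0.500 -0.866 6.000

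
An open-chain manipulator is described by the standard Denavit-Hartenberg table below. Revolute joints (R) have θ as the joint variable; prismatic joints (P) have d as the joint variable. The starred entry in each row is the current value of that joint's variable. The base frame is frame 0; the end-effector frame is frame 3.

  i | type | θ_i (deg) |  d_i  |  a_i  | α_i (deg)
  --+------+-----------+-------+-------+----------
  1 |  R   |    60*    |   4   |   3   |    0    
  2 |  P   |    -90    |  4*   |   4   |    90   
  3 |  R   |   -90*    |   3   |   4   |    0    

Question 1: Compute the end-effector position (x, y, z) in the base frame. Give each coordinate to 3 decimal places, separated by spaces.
3.464 -2.000 4.000

after link 1: o_1 = (1.5000, 2.5981, 4.0000)
after link 2: o_2 = (4.9641, 0.5981, 8.0000)
after link 3: o_3 = (3.4641, -2.0000, 4.0000)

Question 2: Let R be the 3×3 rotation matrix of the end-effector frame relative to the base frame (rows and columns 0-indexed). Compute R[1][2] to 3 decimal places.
-0.866

End-effector z-axis (col 2 of R) = (-0.5000,-0.8660,0.0000)
R[1][2] = -0.8660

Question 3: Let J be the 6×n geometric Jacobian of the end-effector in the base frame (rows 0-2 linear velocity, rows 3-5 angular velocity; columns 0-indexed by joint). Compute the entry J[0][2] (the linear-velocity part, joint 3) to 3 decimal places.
3.464

axis z_2 = (-0.5000,-0.8660,0.0000); lever o_n−o_2 = (-1.5000,-2.5981,-4.0000)
cross product → J_v[:, 2] = (3.4641,-2.0000,0.0000)
J_ω[:, 2] = z_2
entry J[0][2] = 3.4641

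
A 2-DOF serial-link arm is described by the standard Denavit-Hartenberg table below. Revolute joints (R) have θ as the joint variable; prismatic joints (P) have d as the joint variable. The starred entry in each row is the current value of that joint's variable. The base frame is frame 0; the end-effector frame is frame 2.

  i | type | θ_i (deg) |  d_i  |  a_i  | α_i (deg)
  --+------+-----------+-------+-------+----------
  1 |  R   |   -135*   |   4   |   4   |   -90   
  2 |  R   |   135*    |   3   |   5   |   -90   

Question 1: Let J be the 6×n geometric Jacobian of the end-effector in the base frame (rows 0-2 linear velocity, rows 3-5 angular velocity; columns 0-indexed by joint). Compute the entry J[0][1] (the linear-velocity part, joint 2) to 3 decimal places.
axis z_1 = (0.7071,-0.7071,0.0000); lever o_n−o_1 = (4.6213,0.3787,-3.5355)
cross product → J_v[:, 1] = (2.5000,2.5000,3.5355)
J_ω[:, 1] = z_1
entry J[0][1] = 2.5000

2.500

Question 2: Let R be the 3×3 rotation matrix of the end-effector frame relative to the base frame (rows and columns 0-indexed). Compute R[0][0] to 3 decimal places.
End-effector x-axis (col 0 of R) = (0.5000,0.5000,-0.7071)
R[0][0] = 0.5000

0.500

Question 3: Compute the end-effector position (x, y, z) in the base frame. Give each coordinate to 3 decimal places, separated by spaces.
after link 1: o_1 = (-2.8284, -2.8284, 4.0000)
after link 2: o_2 = (1.7929, -2.4497, 0.4645)

1.793 -2.450 0.464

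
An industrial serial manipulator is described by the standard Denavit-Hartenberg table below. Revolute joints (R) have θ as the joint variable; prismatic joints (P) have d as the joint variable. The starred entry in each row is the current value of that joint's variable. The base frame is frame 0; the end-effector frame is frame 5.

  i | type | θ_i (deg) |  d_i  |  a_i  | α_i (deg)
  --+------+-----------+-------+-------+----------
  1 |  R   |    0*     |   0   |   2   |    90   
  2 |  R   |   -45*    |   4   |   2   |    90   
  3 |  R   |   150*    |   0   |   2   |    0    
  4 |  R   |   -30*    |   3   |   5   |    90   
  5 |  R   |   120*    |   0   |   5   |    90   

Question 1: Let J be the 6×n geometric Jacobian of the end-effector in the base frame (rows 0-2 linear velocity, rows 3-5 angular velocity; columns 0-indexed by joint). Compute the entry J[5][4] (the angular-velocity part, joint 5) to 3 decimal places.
axis z_4 = (0.6124,-0.5000,-0.6124); lever o_n−o_4 = (-2.1780,2.1651,-3.9457)
cross product → J_v[:, 4] = (3.2987,3.7500,0.2368)
J_ω[:, 4] = z_4
entry J[5][4] = -0.6124

-0.612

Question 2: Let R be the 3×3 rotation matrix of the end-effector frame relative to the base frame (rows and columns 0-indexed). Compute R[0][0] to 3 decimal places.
End-effector x-axis (col 0 of R) = (-0.4356,0.4330,-0.7891)
R[0][0] = -0.4356

-0.436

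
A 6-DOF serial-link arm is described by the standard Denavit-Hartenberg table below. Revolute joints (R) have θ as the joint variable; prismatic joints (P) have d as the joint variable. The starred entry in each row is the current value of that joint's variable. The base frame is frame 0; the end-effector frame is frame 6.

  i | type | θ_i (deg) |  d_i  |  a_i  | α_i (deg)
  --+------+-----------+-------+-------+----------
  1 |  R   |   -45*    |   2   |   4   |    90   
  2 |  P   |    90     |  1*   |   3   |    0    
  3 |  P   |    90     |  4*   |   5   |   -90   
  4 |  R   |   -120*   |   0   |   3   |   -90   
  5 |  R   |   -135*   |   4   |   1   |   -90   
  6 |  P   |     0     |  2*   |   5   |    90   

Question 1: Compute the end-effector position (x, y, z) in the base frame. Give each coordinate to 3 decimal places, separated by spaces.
after link 1: o_1 = (2.8284, -2.8284, 2.0000)
after link 2: o_2 = (2.1213, -3.5355, 5.0000)
after link 3: o_3 = (-4.2426, -2.8284, 5.0000)
after link 4: o_4 = (-5.0191, -5.7262, 5.0000)
after link 5: o_5 = (-8.6998, -4.0079, 4.2929)
after link 6: o_6 = (-8.1508, -1.9589, -0.6569)

-8.151 -1.959 -0.657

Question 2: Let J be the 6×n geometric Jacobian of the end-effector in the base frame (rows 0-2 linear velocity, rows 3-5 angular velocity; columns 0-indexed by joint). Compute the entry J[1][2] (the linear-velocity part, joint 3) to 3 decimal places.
prismatic axis z_2 = (-0.7071,-0.7071,0.0000)
J_v[:, 2] = z_2; J_ω[:, 2] = (0,0,0)
entry J[1][2] = -0.7071

-0.707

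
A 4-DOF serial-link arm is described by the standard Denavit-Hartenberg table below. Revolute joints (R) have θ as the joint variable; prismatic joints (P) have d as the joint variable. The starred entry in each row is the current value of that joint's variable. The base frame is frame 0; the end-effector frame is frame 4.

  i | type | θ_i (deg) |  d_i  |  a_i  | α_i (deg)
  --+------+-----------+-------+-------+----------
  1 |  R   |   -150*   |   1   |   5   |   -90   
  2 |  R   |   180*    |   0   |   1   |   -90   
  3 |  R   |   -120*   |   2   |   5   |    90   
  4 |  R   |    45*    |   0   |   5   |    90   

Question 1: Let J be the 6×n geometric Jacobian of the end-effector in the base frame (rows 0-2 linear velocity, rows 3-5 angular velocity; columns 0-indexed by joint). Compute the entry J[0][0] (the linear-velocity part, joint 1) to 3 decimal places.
10.536

axis z_0 = ẑ; lever o_n−o_0 = (-3.4641,-10.5355,6.5355)
cross product → J_v[:, 0] = (10.5355,-3.4641,0.0000)
J_ω[:, 0] = z_0
entry J[0][0] = 10.5355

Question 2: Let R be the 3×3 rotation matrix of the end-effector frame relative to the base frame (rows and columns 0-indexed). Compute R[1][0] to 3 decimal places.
End-effector x-axis (col 0 of R) = (0.0000,-0.7071,0.7071)
R[1][0] = -0.7071

-0.707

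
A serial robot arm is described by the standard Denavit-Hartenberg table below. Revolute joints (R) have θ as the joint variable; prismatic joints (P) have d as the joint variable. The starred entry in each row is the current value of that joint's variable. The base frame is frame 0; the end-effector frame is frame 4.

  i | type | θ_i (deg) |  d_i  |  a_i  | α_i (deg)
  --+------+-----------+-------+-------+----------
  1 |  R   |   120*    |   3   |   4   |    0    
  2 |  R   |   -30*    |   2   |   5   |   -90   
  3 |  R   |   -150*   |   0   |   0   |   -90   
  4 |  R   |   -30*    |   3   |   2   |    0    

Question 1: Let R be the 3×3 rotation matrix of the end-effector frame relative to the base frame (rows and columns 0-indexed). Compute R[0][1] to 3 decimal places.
0.866

End-effector y-axis (col 1 of R) = (0.8660,-0.4330,0.2500)
R[0][1] = 0.8660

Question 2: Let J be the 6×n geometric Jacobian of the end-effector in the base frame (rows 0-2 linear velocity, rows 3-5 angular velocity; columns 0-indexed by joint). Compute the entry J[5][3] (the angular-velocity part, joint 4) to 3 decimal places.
axis z_3 = (0.0000,0.5000,0.8660); lever o_n−o_3 = (-1.0000,0.0000,3.4641)
cross product → J_v[:, 3] = (1.7321,-0.8660,0.5000)
J_ω[:, 3] = z_3
entry J[5][3] = 0.8660

0.866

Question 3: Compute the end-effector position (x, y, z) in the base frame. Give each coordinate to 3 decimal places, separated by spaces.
after link 1: o_1 = (-2.0000, 3.4641, 3.0000)
after link 2: o_2 = (-2.0000, 8.4641, 5.0000)
after link 3: o_3 = (-2.0000, 8.4641, 5.0000)
after link 4: o_4 = (-3.0000, 8.4641, 8.4641)

-3.000 8.464 8.464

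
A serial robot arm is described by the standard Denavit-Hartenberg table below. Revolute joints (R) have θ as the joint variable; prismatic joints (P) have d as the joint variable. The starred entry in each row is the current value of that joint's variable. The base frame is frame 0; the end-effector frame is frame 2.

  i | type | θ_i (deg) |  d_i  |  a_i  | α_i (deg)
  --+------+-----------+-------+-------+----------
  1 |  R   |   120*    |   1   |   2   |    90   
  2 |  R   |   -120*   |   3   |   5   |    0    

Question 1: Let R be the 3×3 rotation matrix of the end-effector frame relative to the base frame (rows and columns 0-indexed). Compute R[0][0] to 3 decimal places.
End-effector x-axis (col 0 of R) = (0.2500,-0.4330,-0.8660)
R[0][0] = 0.2500

0.250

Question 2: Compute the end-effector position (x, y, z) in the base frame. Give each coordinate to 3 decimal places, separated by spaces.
2.848 1.067 -3.330

after link 1: o_1 = (-1.0000, 1.7321, 1.0000)
after link 2: o_2 = (2.8481, 1.0670, -3.3301)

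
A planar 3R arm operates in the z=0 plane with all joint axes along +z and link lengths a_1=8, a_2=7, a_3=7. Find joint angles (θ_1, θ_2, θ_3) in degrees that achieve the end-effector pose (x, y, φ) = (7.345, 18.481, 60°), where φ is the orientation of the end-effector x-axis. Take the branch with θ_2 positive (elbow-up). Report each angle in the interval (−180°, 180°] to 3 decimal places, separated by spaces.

wrist centre = target − a_3·(cos φ, sin φ) = (3.8450, 12.4188)
cos θ_2 = (169.0112−8²−7²)/(2·8·7) = 0.5001; θ_2 = 59.9934° (elbow-up)
β = atan2(12.4188,3.8450) = 72.7969°; ψ = atan2(6.0618,11.5007) = 27.7928°
θ_1 = β − ψ = 45.0042°
θ_3 = φ − θ_1 − θ_2 = -44.9976° (wrapped to (-180°,180°])

45.004 59.993 -44.998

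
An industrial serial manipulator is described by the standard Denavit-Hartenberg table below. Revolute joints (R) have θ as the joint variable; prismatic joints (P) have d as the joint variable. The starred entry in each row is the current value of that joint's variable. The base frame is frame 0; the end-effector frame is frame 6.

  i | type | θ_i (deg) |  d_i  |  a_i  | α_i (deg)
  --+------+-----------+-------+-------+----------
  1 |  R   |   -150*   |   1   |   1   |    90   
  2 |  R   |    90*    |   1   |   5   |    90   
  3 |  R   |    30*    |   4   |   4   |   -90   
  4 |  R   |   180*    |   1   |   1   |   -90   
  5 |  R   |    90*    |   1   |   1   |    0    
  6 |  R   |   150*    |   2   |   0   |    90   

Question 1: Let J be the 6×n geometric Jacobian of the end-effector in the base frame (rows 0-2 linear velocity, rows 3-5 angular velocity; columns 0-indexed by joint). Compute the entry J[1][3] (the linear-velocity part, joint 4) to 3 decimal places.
axis z_3 = (-0.4330,0.7500,-0.5000); lever o_n−o_3 = (-2.3481,-1.9330,-0.8660)
cross product → J_v[:, 3] = (-1.6160,0.7990,2.5981)
J_ω[:, 3] = z_3
entry J[1][3] = 0.7990

0.799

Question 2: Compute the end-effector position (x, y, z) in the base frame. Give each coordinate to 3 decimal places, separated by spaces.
after link 1: o_1 = (-0.8660, -0.5000, 1.0000)
after link 2: o_2 = (-1.3660, 0.3660, 6.0000)
after link 3: o_3 = (-5.8301, 0.0981, 9.4641)
after link 4: o_4 = (-6.0131, 0.4151, 8.0981)
after link 5: o_5 = (-6.4462, -0.8349, 8.5981)
after link 6: o_6 = (-8.1782, -1.8349, 8.5981)

-8.178 -1.835 8.598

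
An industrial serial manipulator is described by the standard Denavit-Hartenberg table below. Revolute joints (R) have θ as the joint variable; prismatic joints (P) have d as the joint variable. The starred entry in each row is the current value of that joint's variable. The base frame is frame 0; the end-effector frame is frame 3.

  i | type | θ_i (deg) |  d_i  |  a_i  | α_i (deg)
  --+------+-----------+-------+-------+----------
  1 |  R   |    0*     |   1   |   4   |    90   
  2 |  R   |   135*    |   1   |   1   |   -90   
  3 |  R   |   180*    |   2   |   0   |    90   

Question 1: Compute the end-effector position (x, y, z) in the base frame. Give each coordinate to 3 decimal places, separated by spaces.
after link 1: o_1 = (4.0000, 0.0000, 1.0000)
after link 2: o_2 = (3.2929, -1.0000, 1.7071)
after link 3: o_3 = (1.8787, -1.0000, 0.2929)

1.879 -1.000 0.293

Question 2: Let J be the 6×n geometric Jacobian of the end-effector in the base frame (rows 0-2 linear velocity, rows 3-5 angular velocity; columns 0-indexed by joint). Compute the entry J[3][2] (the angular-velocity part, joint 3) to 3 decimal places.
-0.707

axis z_2 = (-0.7071,-0.0000,-0.7071); lever o_n−o_2 = (-1.4142,-0.0000,-1.4142)
cross product → J_v[:, 2] = (-0.0000,0.0000,0.0000)
J_ω[:, 2] = z_2
entry J[3][2] = -0.7071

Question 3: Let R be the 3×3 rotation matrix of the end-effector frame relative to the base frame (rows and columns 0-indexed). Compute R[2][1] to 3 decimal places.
-0.707

End-effector y-axis (col 1 of R) = (-0.7071,-0.0000,-0.7071)
R[2][1] = -0.7071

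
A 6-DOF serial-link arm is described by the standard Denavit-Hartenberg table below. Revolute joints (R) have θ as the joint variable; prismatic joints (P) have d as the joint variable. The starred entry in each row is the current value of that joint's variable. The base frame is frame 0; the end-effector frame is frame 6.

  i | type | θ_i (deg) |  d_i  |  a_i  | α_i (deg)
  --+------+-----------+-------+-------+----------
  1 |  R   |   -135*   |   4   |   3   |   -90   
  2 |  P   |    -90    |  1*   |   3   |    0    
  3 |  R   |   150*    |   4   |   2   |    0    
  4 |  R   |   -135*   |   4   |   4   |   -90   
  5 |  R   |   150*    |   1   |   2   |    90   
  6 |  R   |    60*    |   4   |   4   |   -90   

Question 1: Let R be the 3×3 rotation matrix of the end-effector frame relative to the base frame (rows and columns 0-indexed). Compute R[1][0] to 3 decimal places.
End-effector x-axis (col 0 of R) = (-0.6890,-0.3355,-0.6424)
R[1][0] = -0.3355

-0.335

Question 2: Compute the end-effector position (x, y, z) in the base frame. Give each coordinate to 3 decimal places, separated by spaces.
after link 1: o_1 = (-2.1213, -2.1213, 4.0000)
after link 2: o_2 = (-1.4142, -2.8284, 7.0000)
after link 3: o_3 = (0.7071, -6.3640, 5.2679)
after link 4: o_4 = (2.8035, -9.9244, 9.1317)
after link 5: o_5 = (1.7304, -9.5834, 7.1998)
after link 6: o_6 = (-3.8413, -8.8418, 6.5620)

-3.841 -8.842 6.562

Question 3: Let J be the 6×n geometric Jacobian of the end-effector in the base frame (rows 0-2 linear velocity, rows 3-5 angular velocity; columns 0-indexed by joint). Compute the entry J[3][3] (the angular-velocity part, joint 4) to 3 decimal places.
axis z_3 = (0.7071,-0.7071,0.0000); lever o_n−o_3 = (-4.5484,-2.4779,1.2941)
cross product → J_v[:, 3] = (-0.9151,-0.9151,-4.9683)
J_ω[:, 3] = z_3
entry J[3][3] = 0.7071

0.707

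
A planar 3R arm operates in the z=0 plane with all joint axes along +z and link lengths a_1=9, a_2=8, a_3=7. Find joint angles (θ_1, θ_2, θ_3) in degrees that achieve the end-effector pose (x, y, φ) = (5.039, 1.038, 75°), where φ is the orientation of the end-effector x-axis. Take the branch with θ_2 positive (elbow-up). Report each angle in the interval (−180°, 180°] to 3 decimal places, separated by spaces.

wrist centre = target − a_3·(cos φ, sin φ) = (3.2273, -5.7235)
cos θ_2 = (43.1735−9²−8²)/(2·9·8) = -0.7071; θ_2 = 135.0018° (elbow-up)
β = atan2(-5.7235,3.2273) = -60.5829°; ψ = atan2(5.6567,3.3430) = 59.4179°
θ_1 = β − ψ = -120.0008°
θ_3 = φ − θ_1 − θ_2 = 59.9990° (wrapped to (-180°,180°])

-120.001 135.002 59.999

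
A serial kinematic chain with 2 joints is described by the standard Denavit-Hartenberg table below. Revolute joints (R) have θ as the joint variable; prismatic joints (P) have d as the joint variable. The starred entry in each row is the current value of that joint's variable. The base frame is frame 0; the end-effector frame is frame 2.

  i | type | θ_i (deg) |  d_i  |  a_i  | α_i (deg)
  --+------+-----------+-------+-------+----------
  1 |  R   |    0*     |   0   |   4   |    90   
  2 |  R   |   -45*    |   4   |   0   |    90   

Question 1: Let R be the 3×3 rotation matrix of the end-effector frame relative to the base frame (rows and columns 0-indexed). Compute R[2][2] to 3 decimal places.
End-effector z-axis (col 2 of R) = (-0.7071,-0.0000,-0.7071)
R[2][2] = -0.7071

-0.707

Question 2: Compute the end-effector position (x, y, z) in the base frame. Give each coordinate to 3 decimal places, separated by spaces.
after link 1: o_1 = (4.0000, 0.0000, 0.0000)
after link 2: o_2 = (4.0000, -4.0000, 0.0000)

4.000 -4.000 0.000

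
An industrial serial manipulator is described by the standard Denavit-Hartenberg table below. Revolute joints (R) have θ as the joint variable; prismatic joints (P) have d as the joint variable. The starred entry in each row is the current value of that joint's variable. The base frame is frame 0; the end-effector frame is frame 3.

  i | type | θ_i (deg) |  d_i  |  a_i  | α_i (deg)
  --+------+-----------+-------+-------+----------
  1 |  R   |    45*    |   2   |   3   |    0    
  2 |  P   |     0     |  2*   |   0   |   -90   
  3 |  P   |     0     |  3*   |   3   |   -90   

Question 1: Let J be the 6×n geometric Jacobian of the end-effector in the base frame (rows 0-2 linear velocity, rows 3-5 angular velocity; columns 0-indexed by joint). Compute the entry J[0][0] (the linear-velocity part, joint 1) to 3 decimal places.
-6.364

axis z_0 = ẑ; lever o_n−o_0 = (2.1213,6.3640,4.0000)
cross product → J_v[:, 0] = (-6.3640,2.1213,0.0000)
J_ω[:, 0] = z_0
entry J[0][0] = -6.3640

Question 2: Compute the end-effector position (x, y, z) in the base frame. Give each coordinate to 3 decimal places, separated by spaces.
2.121 6.364 4.000

after link 1: o_1 = (2.1213, 2.1213, 2.0000)
after link 2: o_2 = (2.1213, 2.1213, 4.0000)
after link 3: o_3 = (2.1213, 6.3640, 4.0000)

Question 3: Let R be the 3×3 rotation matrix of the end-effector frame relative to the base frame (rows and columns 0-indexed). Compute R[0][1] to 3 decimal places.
0.707

End-effector y-axis (col 1 of R) = (0.7071,-0.7071,-0.0000)
R[0][1] = 0.7071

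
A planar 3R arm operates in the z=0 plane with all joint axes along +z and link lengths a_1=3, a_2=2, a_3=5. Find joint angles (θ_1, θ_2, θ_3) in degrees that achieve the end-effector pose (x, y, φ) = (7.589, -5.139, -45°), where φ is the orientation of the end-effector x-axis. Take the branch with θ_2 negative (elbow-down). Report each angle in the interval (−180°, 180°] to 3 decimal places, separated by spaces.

wrist centre = target − a_3·(cos φ, sin φ) = (4.0535, -1.6035)
cos θ_2 = (19.0017−3²−2²)/(2·3·2) = 0.5001; θ_2 = -59.9907° (elbow-down)
β = atan2(-1.6035,4.0535) = -21.5827°; ψ = atan2(-1.7319,4.0003) = -23.4098°
θ_1 = β − ψ = 1.8271°
θ_3 = φ − θ_1 − θ_2 = 13.1636° (wrapped to (-180°,180°])

1.827 -59.991 13.164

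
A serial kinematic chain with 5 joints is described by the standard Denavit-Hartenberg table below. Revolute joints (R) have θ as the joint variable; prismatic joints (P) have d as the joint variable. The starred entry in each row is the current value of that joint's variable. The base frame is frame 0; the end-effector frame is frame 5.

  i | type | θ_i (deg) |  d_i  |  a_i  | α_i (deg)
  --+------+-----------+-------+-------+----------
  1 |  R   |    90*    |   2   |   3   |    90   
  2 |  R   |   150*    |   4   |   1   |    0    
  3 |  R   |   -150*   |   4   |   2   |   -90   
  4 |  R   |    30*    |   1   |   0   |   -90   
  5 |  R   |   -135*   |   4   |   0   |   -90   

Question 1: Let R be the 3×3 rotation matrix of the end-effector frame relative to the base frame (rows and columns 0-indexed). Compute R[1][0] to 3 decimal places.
-0.612

End-effector x-axis (col 0 of R) = (0.3536,-0.6124,0.7071)
R[1][0] = -0.6124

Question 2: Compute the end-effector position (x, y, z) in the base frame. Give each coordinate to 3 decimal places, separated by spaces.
4.536 2.134 3.500

after link 1: o_1 = (0.0000, 3.0000, 2.0000)
after link 2: o_2 = (4.0000, 2.1340, 2.5000)
after link 3: o_3 = (8.0000, 4.1340, 2.5000)
after link 4: o_4 = (8.0000, 4.1340, 3.5000)
after link 5: o_5 = (4.5359, 2.1340, 3.5000)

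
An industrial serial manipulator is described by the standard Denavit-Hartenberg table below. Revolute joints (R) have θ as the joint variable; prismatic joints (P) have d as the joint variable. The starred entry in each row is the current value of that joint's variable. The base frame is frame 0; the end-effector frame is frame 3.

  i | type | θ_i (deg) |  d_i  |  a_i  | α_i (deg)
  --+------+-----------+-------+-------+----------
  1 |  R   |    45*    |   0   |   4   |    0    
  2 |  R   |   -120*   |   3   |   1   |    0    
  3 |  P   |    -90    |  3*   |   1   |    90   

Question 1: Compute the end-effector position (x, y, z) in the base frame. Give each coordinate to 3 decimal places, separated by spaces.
2.121 1.604 6.000

after link 1: o_1 = (2.8284, 2.8284, 0.0000)
after link 2: o_2 = (3.0872, 1.8625, 3.0000)
after link 3: o_3 = (2.1213, 1.6037, 6.0000)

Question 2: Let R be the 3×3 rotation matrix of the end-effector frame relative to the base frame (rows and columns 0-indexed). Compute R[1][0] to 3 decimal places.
-0.259

End-effector x-axis (col 0 of R) = (-0.9659,-0.2588,0.0000)
R[1][0] = -0.2588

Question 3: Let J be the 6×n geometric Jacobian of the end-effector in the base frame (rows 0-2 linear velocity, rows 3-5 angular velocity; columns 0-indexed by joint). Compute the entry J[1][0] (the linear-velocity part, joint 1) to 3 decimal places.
axis z_0 = ẑ; lever o_n−o_0 = (2.1213,1.6037,6.0000)
cross product → J_v[:, 0] = (-1.6037,2.1213,0.0000)
J_ω[:, 0] = z_0
entry J[1][0] = 2.1213

2.121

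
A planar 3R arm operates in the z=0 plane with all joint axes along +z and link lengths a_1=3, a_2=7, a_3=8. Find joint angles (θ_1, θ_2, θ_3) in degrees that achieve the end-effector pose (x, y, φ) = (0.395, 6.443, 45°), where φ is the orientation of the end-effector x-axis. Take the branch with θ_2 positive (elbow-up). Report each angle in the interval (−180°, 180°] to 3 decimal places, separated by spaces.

wrist centre = target − a_3·(cos φ, sin φ) = (-5.2619, 0.7861)
cos θ_2 = (28.3051−3²−7²)/(2·3·7) = -0.7070; θ_2 = 134.9930° (elbow-up)
β = atan2(0.7861,-5.2619) = 171.5026°; ψ = atan2(4.9504,-1.9491) = 111.4915°
θ_1 = β − ψ = 60.0111°
θ_3 = φ − θ_1 − θ_2 = -150.0041° (wrapped to (-180°,180°])

60.011 134.993 -150.004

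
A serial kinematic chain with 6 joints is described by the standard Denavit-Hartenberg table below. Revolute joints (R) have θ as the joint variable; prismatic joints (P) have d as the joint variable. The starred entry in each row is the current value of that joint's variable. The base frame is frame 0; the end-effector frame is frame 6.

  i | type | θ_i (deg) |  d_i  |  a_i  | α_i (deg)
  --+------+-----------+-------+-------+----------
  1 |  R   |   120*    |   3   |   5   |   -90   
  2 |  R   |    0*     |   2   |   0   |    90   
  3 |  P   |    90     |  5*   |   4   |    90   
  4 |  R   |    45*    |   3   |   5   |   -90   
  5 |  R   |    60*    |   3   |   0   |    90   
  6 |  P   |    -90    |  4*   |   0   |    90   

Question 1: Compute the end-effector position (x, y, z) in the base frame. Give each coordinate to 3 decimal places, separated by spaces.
after link 1: o_1 = (-2.5000, 4.3301, 3.0000)
after link 2: o_2 = (-4.2321, 3.3301, 3.0000)
after link 3: o_3 = (-7.6962, 1.3301, 8.0000)
after link 4: o_4 = (-12.2580, 2.1604, 11.5355)
after link 5: o_5 = (-10.4209, 3.2211, 13.6569)
after link 6: o_6 = (-13.5422, 3.7284, 16.1063)

-13.542 3.728 16.106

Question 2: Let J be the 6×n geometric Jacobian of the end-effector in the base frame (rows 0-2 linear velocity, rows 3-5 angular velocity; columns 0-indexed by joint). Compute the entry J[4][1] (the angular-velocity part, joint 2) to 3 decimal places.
-0.500

axis z_1 = (-0.8660,-0.5000,0.0000); lever o_n−o_1 = (-11.0422,-0.6017,13.1063)
cross product → J_v[:, 1] = (-6.5532,11.3504,-5.0000)
J_ω[:, 1] = z_1
entry J[4][1] = -0.5000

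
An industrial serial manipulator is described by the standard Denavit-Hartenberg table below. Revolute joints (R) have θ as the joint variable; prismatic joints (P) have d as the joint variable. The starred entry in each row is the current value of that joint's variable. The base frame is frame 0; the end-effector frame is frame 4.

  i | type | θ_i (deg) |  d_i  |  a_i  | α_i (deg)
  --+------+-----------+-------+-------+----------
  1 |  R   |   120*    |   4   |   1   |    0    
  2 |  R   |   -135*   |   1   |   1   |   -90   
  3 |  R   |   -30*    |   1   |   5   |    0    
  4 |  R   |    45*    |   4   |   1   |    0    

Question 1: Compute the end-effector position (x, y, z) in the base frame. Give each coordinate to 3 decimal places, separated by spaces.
after link 1: o_1 = (-0.5000, 0.8660, 4.0000)
after link 2: o_2 = (0.4659, 0.6072, 5.0000)
after link 3: o_3 = (4.9073, 0.4524, 7.5000)
after link 4: o_4 = (6.8756, 4.0661, 7.2412)

6.876 4.066 7.241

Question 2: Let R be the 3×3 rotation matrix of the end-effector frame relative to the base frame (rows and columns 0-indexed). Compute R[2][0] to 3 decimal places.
End-effector x-axis (col 0 of R) = (0.9330,-0.2500,-0.2588)
R[2][0] = -0.2588

-0.259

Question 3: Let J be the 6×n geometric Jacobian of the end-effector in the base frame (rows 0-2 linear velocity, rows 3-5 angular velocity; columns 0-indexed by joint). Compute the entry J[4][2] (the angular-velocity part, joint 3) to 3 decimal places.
axis z_2 = (0.2588,0.9659,0.0000); lever o_n−o_2 = (6.4097,3.4589,2.2412)
cross product → J_v[:, 2] = (2.1648,-0.5801,-5.2961)
J_ω[:, 2] = z_2
entry J[4][2] = 0.9659

0.966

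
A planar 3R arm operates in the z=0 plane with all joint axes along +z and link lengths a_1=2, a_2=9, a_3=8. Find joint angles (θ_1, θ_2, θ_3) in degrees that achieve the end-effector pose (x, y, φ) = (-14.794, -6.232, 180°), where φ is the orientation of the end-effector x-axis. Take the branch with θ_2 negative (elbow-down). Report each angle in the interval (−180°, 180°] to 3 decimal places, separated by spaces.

wrist centre = target − a_3·(cos φ, sin φ) = (-6.7940, -6.2320)
cos θ_2 = (84.9963−2²−9²)/(2·2·9) = -0.0001; θ_2 = -90.0060° (elbow-down)
β = atan2(-6.2320,-6.7940) = -137.4705°; ψ = atan2(-9.0000,1.9991) = -77.4769°
θ_1 = β − ψ = -59.9936°
θ_3 = φ − θ_1 − θ_2 = -30.0004° (wrapped to (-180°,180°])

-59.994 -90.006 -30.000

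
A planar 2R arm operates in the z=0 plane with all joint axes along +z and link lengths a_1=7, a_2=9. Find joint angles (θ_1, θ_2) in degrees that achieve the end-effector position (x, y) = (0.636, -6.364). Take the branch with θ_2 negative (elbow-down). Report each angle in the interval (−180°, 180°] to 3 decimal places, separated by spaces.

-0.001 -135.000

cos θ_2 = (40.9050−7²−9²)/(2·7·9) = -0.7071; θ_2 = -134.9997° (elbow-down)
β = atan2(-6.3640,0.6360) = -84.2930°; ψ = atan2(-6.3640,0.6361) = -84.2923°
θ_1 = β − ψ = -0.0006°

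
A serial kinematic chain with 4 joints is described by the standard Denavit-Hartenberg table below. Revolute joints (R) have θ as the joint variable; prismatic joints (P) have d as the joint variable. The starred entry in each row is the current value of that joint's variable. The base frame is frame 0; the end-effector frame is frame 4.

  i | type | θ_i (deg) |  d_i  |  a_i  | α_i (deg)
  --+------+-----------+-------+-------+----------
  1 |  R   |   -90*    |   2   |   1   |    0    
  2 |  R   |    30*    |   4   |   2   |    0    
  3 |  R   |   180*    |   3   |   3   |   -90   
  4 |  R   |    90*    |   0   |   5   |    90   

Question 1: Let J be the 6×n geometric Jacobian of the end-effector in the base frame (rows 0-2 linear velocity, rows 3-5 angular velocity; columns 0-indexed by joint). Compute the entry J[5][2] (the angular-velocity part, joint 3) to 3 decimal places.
1.000

axis z_2 = (0.0000,0.0000,1.0000); lever o_n−o_2 = (-1.5000,2.5981,-2.0000)
cross product → J_v[:, 2] = (-2.5981,-1.5000,0.0000)
J_ω[:, 2] = z_2
entry J[5][2] = 1.0000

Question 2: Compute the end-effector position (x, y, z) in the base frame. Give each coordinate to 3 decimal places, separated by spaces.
after link 1: o_1 = (0.0000, -1.0000, 2.0000)
after link 2: o_2 = (1.0000, -2.7321, 6.0000)
after link 3: o_3 = (-0.5000, -0.1340, 9.0000)
after link 4: o_4 = (-0.5000, -0.1340, 4.0000)

-0.500 -0.134 4.000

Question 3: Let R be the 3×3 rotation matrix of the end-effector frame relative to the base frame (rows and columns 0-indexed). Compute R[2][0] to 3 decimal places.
End-effector x-axis (col 0 of R) = (-0.0000,0.0000,-1.0000)
R[2][0] = -1.0000

-1.000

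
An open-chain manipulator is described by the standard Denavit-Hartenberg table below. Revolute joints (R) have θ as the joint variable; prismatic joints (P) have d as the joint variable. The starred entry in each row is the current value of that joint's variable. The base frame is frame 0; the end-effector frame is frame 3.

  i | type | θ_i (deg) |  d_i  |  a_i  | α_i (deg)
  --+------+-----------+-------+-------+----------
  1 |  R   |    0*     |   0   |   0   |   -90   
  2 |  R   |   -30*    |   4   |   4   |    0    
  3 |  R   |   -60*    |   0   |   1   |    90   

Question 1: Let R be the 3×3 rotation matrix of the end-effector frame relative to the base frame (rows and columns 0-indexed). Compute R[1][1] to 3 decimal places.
1.000

End-effector y-axis (col 1 of R) = (0.0000,1.0000,0.0000)
R[1][1] = 1.0000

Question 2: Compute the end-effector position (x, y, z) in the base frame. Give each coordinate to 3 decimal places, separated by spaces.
3.464 4.000 3.000

after link 1: o_1 = (0.0000, 0.0000, 0.0000)
after link 2: o_2 = (3.4641, 4.0000, 2.0000)
after link 3: o_3 = (3.4641, 4.0000, 3.0000)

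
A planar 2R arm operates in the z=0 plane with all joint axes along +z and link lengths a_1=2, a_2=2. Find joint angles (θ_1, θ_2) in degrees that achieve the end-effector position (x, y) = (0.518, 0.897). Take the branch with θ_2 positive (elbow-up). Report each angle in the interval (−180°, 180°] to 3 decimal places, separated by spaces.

-14.997 149.984

cos θ_2 = (1.0729−2²−2²)/(2·2·2) = -0.8659; θ_2 = 149.9837° (elbow-up)
β = atan2(0.8970,0.5180) = 59.9944°; ψ = atan2(1.0005,0.2682) = 74.9919°
θ_1 = β − ψ = -14.9975°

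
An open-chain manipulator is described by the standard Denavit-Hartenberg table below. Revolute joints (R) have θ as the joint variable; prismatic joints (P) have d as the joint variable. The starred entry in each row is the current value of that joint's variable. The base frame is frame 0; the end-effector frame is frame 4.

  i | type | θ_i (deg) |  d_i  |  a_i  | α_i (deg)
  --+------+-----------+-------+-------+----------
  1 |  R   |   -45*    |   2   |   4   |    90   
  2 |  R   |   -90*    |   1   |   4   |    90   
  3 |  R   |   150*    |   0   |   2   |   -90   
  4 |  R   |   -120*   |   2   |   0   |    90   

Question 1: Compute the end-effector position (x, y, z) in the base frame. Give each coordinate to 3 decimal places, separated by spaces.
2.639 -3.018 0.732

after link 1: o_1 = (2.8284, -2.8284, 2.0000)
after link 2: o_2 = (2.1213, -3.5355, -2.0000)
after link 3: o_3 = (1.4142, -4.2426, -0.2679)
after link 4: o_4 = (2.6390, -3.0179, 0.7321)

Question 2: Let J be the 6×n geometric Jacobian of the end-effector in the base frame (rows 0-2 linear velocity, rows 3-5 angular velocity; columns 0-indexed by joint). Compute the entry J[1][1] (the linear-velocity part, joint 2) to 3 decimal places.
-0.897

axis z_1 = (-0.7071,-0.7071,0.0000); lever o_n−o_1 = (-0.1895,-0.1895,-1.2679)
cross product → J_v[:, 1] = (0.8966,-0.8966,-0.0000)
J_ω[:, 1] = z_1
entry J[1][1] = -0.8966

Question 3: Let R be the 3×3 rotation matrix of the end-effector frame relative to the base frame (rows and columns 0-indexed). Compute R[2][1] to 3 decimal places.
0.500

End-effector y-axis (col 1 of R) = (0.6124,0.6124,0.5000)
R[2][1] = 0.5000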